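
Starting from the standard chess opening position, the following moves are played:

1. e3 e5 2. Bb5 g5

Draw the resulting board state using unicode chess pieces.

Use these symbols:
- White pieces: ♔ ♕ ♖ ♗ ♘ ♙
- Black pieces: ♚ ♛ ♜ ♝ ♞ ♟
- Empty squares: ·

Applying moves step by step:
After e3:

♜ ♞ ♝ ♛ ♚ ♝ ♞ ♜
♟ ♟ ♟ ♟ ♟ ♟ ♟ ♟
· · · · · · · ·
· · · · · · · ·
· · · · · · · ·
· · · · ♙ · · ·
♙ ♙ ♙ ♙ · ♙ ♙ ♙
♖ ♘ ♗ ♕ ♔ ♗ ♘ ♖


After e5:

♜ ♞ ♝ ♛ ♚ ♝ ♞ ♜
♟ ♟ ♟ ♟ · ♟ ♟ ♟
· · · · · · · ·
· · · · ♟ · · ·
· · · · · · · ·
· · · · ♙ · · ·
♙ ♙ ♙ ♙ · ♙ ♙ ♙
♖ ♘ ♗ ♕ ♔ ♗ ♘ ♖


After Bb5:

♜ ♞ ♝ ♛ ♚ ♝ ♞ ♜
♟ ♟ ♟ ♟ · ♟ ♟ ♟
· · · · · · · ·
· ♗ · · ♟ · · ·
· · · · · · · ·
· · · · ♙ · · ·
♙ ♙ ♙ ♙ · ♙ ♙ ♙
♖ ♘ ♗ ♕ ♔ · ♘ ♖


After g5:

♜ ♞ ♝ ♛ ♚ ♝ ♞ ♜
♟ ♟ ♟ ♟ · ♟ · ♟
· · · · · · · ·
· ♗ · · ♟ · ♟ ·
· · · · · · · ·
· · · · ♙ · · ·
♙ ♙ ♙ ♙ · ♙ ♙ ♙
♖ ♘ ♗ ♕ ♔ · ♘ ♖



  a b c d e f g h
  ─────────────────
8│♜ ♞ ♝ ♛ ♚ ♝ ♞ ♜│8
7│♟ ♟ ♟ ♟ · ♟ · ♟│7
6│· · · · · · · ·│6
5│· ♗ · · ♟ · ♟ ·│5
4│· · · · · · · ·│4
3│· · · · ♙ · · ·│3
2│♙ ♙ ♙ ♙ · ♙ ♙ ♙│2
1│♖ ♘ ♗ ♕ ♔ · ♘ ♖│1
  ─────────────────
  a b c d e f g h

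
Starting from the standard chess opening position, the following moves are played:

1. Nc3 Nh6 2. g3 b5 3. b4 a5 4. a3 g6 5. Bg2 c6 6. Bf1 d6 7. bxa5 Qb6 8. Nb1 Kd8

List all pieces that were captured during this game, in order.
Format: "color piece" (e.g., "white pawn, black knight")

Tracking captures:
  bxa5: captured black pawn

black pawn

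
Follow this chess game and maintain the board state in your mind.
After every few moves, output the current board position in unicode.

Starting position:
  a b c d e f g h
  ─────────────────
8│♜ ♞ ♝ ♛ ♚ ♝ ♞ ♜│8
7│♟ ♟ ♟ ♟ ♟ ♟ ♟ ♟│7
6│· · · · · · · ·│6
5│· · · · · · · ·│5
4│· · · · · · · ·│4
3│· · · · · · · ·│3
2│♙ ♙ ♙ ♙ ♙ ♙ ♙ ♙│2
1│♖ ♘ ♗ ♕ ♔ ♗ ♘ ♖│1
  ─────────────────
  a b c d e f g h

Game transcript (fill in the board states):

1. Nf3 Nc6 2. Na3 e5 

  a b c d e f g h
  ─────────────────
8│♜ · ♝ ♛ ♚ ♝ ♞ ♜│8
7│♟ ♟ ♟ ♟ · ♟ ♟ ♟│7
6│· · ♞ · · · · ·│6
5│· · · · ♟ · · ·│5
4│· · · · · · · ·│4
3│♘ · · · · ♘ · ·│3
2│♙ ♙ ♙ ♙ ♙ ♙ ♙ ♙│2
1│♖ · ♗ ♕ ♔ ♗ · ♖│1
  ─────────────────
  a b c d e f g h

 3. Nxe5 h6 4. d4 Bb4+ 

  a b c d e f g h
  ─────────────────
8│♜ · ♝ ♛ ♚ · ♞ ♜│8
7│♟ ♟ ♟ ♟ · ♟ ♟ ·│7
6│· · ♞ · · · · ♟│6
5│· · · · ♘ · · ·│5
4│· ♝ · ♙ · · · ·│4
3│♘ · · · · · · ·│3
2│♙ ♙ ♙ · ♙ ♙ ♙ ♙│2
1│♖ · ♗ ♕ ♔ ♗ · ♖│1
  ─────────────────
  a b c d e f g h

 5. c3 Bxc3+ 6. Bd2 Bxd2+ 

  a b c d e f g h
  ─────────────────
8│♜ · ♝ ♛ ♚ · ♞ ♜│8
7│♟ ♟ ♟ ♟ · ♟ ♟ ·│7
6│· · ♞ · · · · ♟│6
5│· · · · ♘ · · ·│5
4│· · · ♙ · · · ·│4
3│♘ · · · · · · ·│3
2│♙ ♙ · ♝ ♙ ♙ ♙ ♙│2
1│♖ · · ♕ ♔ ♗ · ♖│1
  ─────────────────
  a b c d e f g h

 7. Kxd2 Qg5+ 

  a b c d e f g h
  ─────────────────
8│♜ · ♝ · ♚ · ♞ ♜│8
7│♟ ♟ ♟ ♟ · ♟ ♟ ·│7
6│· · ♞ · · · · ♟│6
5│· · · · ♘ · ♛ ·│5
4│· · · ♙ · · · ·│4
3│♘ · · · · · · ·│3
2│♙ ♙ · ♔ ♙ ♙ ♙ ♙│2
1│♖ · · ♕ · ♗ · ♖│1
  ─────────────────
  a b c d e f g h


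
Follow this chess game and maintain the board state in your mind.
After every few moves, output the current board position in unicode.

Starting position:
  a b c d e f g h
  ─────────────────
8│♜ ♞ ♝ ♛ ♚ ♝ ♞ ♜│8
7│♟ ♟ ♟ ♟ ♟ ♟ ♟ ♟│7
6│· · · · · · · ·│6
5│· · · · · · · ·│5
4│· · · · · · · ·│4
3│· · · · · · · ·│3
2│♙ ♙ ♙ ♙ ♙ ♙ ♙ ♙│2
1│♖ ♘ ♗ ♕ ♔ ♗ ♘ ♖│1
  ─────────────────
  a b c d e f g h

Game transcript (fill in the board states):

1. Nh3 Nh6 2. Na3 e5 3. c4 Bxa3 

  a b c d e f g h
  ─────────────────
8│♜ ♞ ♝ ♛ ♚ · · ♜│8
7│♟ ♟ ♟ ♟ · ♟ ♟ ♟│7
6│· · · · · · · ♞│6
5│· · · · ♟ · · ·│5
4│· · ♙ · · · · ·│4
3│♝ · · · · · · ♘│3
2│♙ ♙ · ♙ ♙ ♙ ♙ ♙│2
1│♖ · ♗ ♕ ♔ ♗ · ♖│1
  ─────────────────
  a b c d e f g h

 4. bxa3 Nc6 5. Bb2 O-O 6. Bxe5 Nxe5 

  a b c d e f g h
  ─────────────────
8│♜ · ♝ ♛ · ♜ ♚ ·│8
7│♟ ♟ ♟ ♟ · ♟ ♟ ♟│7
6│· · · · · · · ♞│6
5│· · · · ♞ · · ·│5
4│· · ♙ · · · · ·│4
3│♙ · · · · · · ♘│3
2│♙ · · ♙ ♙ ♙ ♙ ♙│2
1│♖ · · ♕ ♔ ♗ · ♖│1
  ─────────────────
  a b c d e f g h

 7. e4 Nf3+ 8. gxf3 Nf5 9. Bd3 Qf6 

  a b c d e f g h
  ─────────────────
8│♜ · ♝ · · ♜ ♚ ·│8
7│♟ ♟ ♟ ♟ · ♟ ♟ ♟│7
6│· · · · · ♛ · ·│6
5│· · · · · ♞ · ·│5
4│· · ♙ · ♙ · · ·│4
3│♙ · · ♗ · ♙ · ♘│3
2│♙ · · ♙ · ♙ · ♙│2
1│♖ · · ♕ ♔ · · ♖│1
  ─────────────────
  a b c d e f g h

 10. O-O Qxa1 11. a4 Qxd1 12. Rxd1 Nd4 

  a b c d e f g h
  ─────────────────
8│♜ · ♝ · · ♜ ♚ ·│8
7│♟ ♟ ♟ ♟ · ♟ ♟ ♟│7
6│· · · · · · · ·│6
5│· · · · · · · ·│5
4│♙ · ♙ ♞ ♙ · · ·│4
3│· · · ♗ · ♙ · ♘│3
2│♙ · · ♙ · ♙ · ♙│2
1│· · · ♖ · · ♔ ·│1
  ─────────────────
  a b c d e f g h

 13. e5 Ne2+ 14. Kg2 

  a b c d e f g h
  ─────────────────
8│♜ · ♝ · · ♜ ♚ ·│8
7│♟ ♟ ♟ ♟ · ♟ ♟ ♟│7
6│· · · · · · · ·│6
5│· · · · ♙ · · ·│5
4│♙ · ♙ · · · · ·│4
3│· · · ♗ · ♙ · ♘│3
2│♙ · · ♙ ♞ ♙ ♔ ♙│2
1│· · · ♖ · · · ·│1
  ─────────────────
  a b c d e f g h


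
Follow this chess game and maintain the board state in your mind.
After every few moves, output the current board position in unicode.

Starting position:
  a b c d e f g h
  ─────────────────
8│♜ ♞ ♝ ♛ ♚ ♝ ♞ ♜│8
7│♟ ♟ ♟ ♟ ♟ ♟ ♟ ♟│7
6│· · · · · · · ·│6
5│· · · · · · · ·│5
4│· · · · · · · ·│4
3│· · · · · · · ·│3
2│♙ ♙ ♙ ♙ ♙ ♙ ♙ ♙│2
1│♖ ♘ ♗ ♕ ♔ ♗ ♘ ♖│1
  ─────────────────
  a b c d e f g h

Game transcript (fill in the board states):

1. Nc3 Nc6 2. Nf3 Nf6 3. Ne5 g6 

  a b c d e f g h
  ─────────────────
8│♜ · ♝ ♛ ♚ ♝ · ♜│8
7│♟ ♟ ♟ ♟ ♟ ♟ · ♟│7
6│· · ♞ · · ♞ ♟ ·│6
5│· · · · ♘ · · ·│5
4│· · · · · · · ·│4
3│· · ♘ · · · · ·│3
2│♙ ♙ ♙ ♙ ♙ ♙ ♙ ♙│2
1│♖ · ♗ ♕ ♔ ♗ · ♖│1
  ─────────────────
  a b c d e f g h

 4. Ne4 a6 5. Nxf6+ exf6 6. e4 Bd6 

  a b c d e f g h
  ─────────────────
8│♜ · ♝ ♛ ♚ · · ♜│8
7│· ♟ ♟ ♟ · ♟ · ♟│7
6│♟ · ♞ ♝ · ♟ ♟ ·│6
5│· · · · ♘ · · ·│5
4│· · · · ♙ · · ·│4
3│· · · · · · · ·│3
2│♙ ♙ ♙ ♙ · ♙ ♙ ♙│2
1│♖ · ♗ ♕ ♔ ♗ · ♖│1
  ─────────────────
  a b c d e f g h

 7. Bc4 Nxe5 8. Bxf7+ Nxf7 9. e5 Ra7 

  a b c d e f g h
  ─────────────────
8│· · ♝ ♛ ♚ · · ♜│8
7│♜ ♟ ♟ ♟ · ♞ · ♟│7
6│♟ · · ♝ · ♟ ♟ ·│6
5│· · · · ♙ · · ·│5
4│· · · · · · · ·│4
3│· · · · · · · ·│3
2│♙ ♙ ♙ ♙ · ♙ ♙ ♙│2
1│♖ · ♗ ♕ ♔ · · ♖│1
  ─────────────────
  a b c d e f g h

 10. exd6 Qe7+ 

  a b c d e f g h
  ─────────────────
8│· · ♝ · ♚ · · ♜│8
7│♜ ♟ ♟ ♟ ♛ ♞ · ♟│7
6│♟ · · ♙ · ♟ ♟ ·│6
5│· · · · · · · ·│5
4│· · · · · · · ·│4
3│· · · · · · · ·│3
2│♙ ♙ ♙ ♙ · ♙ ♙ ♙│2
1│♖ · ♗ ♕ ♔ · · ♖│1
  ─────────────────
  a b c d e f g h


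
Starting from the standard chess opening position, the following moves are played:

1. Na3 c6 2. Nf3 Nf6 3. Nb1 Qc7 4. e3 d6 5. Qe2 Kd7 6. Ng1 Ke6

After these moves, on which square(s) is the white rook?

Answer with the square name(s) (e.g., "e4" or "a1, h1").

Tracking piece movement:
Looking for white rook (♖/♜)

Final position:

  a b c d e f g h
  ─────────────────
8│♜ ♞ ♝ · · ♝ · ♜│8
7│♟ ♟ ♛ · ♟ ♟ ♟ ♟│7
6│· · ♟ ♟ ♚ ♞ · ·│6
5│· · · · · · · ·│5
4│· · · · · · · ·│4
3│· · · · ♙ · · ·│3
2│♙ ♙ ♙ ♙ ♕ ♙ ♙ ♙│2
1│♖ ♘ ♗ · ♔ ♗ ♘ ♖│1
  ─────────────────
  a b c d e f g h


a1, h1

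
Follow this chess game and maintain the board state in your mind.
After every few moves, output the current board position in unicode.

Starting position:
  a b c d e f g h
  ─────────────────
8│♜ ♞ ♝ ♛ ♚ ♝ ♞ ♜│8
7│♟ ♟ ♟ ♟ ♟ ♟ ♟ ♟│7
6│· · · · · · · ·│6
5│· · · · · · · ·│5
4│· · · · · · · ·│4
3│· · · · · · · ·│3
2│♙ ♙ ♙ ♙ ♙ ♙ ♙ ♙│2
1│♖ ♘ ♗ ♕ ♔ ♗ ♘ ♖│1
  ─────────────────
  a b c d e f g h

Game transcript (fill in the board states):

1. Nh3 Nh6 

  a b c d e f g h
  ─────────────────
8│♜ ♞ ♝ ♛ ♚ ♝ · ♜│8
7│♟ ♟ ♟ ♟ ♟ ♟ ♟ ♟│7
6│· · · · · · · ♞│6
5│· · · · · · · ·│5
4│· · · · · · · ·│4
3│· · · · · · · ♘│3
2│♙ ♙ ♙ ♙ ♙ ♙ ♙ ♙│2
1│♖ ♘ ♗ ♕ ♔ ♗ · ♖│1
  ─────────────────
  a b c d e f g h

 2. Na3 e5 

  a b c d e f g h
  ─────────────────
8│♜ ♞ ♝ ♛ ♚ ♝ · ♜│8
7│♟ ♟ ♟ ♟ · ♟ ♟ ♟│7
6│· · · · · · · ♞│6
5│· · · · ♟ · · ·│5
4│· · · · · · · ·│4
3│♘ · · · · · · ♘│3
2│♙ ♙ ♙ ♙ ♙ ♙ ♙ ♙│2
1│♖ · ♗ ♕ ♔ ♗ · ♖│1
  ─────────────────
  a b c d e f g h

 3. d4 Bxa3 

  a b c d e f g h
  ─────────────────
8│♜ ♞ ♝ ♛ ♚ · · ♜│8
7│♟ ♟ ♟ ♟ · ♟ ♟ ♟│7
6│· · · · · · · ♞│6
5│· · · · ♟ · · ·│5
4│· · · ♙ · · · ·│4
3│♝ · · · · · · ♘│3
2│♙ ♙ ♙ · ♙ ♙ ♙ ♙│2
1│♖ · ♗ ♕ ♔ ♗ · ♖│1
  ─────────────────
  a b c d e f g h

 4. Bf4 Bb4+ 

  a b c d e f g h
  ─────────────────
8│♜ ♞ ♝ ♛ ♚ · · ♜│8
7│♟ ♟ ♟ ♟ · ♟ ♟ ♟│7
6│· · · · · · · ♞│6
5│· · · · ♟ · · ·│5
4│· ♝ · ♙ · ♗ · ·│4
3│· · · · · · · ♘│3
2│♙ ♙ ♙ · ♙ ♙ ♙ ♙│2
1│♖ · · ♕ ♔ ♗ · ♖│1
  ─────────────────
  a b c d e f g h

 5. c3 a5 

  a b c d e f g h
  ─────────────────
8│♜ ♞ ♝ ♛ ♚ · · ♜│8
7│· ♟ ♟ ♟ · ♟ ♟ ♟│7
6│· · · · · · · ♞│6
5│♟ · · · ♟ · · ·│5
4│· ♝ · ♙ · ♗ · ·│4
3│· · ♙ · · · · ♘│3
2│♙ ♙ · · ♙ ♙ ♙ ♙│2
1│♖ · · ♕ ♔ ♗ · ♖│1
  ─────────────────
  a b c d e f g h



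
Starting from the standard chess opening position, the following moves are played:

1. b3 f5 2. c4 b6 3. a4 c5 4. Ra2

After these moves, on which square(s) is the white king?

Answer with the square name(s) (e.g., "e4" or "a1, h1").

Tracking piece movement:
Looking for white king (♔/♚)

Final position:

  a b c d e f g h
  ─────────────────
8│♜ ♞ ♝ ♛ ♚ ♝ ♞ ♜│8
7│♟ · · ♟ ♟ · ♟ ♟│7
6│· ♟ · · · · · ·│6
5│· · ♟ · · ♟ · ·│5
4│♙ · ♙ · · · · ·│4
3│· ♙ · · · · · ·│3
2│♖ · · ♙ ♙ ♙ ♙ ♙│2
1│· ♘ ♗ ♕ ♔ ♗ ♘ ♖│1
  ─────────────────
  a b c d e f g h


e1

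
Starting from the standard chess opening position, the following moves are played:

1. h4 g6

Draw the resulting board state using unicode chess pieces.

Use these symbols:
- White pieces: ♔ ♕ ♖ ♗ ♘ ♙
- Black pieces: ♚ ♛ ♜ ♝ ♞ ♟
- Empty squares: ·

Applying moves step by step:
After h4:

♜ ♞ ♝ ♛ ♚ ♝ ♞ ♜
♟ ♟ ♟ ♟ ♟ ♟ ♟ ♟
· · · · · · · ·
· · · · · · · ·
· · · · · · · ♙
· · · · · · · ·
♙ ♙ ♙ ♙ ♙ ♙ ♙ ·
♖ ♘ ♗ ♕ ♔ ♗ ♘ ♖


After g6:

♜ ♞ ♝ ♛ ♚ ♝ ♞ ♜
♟ ♟ ♟ ♟ ♟ ♟ · ♟
· · · · · · ♟ ·
· · · · · · · ·
· · · · · · · ♙
· · · · · · · ·
♙ ♙ ♙ ♙ ♙ ♙ ♙ ·
♖ ♘ ♗ ♕ ♔ ♗ ♘ ♖



  a b c d e f g h
  ─────────────────
8│♜ ♞ ♝ ♛ ♚ ♝ ♞ ♜│8
7│♟ ♟ ♟ ♟ ♟ ♟ · ♟│7
6│· · · · · · ♟ ·│6
5│· · · · · · · ·│5
4│· · · · · · · ♙│4
3│· · · · · · · ·│3
2│♙ ♙ ♙ ♙ ♙ ♙ ♙ ·│2
1│♖ ♘ ♗ ♕ ♔ ♗ ♘ ♖│1
  ─────────────────
  a b c d e f g h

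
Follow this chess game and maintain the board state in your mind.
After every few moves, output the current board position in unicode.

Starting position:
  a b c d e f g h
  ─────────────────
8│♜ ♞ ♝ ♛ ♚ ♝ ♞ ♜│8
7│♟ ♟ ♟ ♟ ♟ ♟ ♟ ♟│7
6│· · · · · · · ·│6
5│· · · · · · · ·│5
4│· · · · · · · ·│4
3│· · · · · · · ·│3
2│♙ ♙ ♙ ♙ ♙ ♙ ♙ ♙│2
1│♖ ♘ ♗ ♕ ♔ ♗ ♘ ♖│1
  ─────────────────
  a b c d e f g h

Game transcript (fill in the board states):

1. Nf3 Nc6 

  a b c d e f g h
  ─────────────────
8│♜ · ♝ ♛ ♚ ♝ ♞ ♜│8
7│♟ ♟ ♟ ♟ ♟ ♟ ♟ ♟│7
6│· · ♞ · · · · ·│6
5│· · · · · · · ·│5
4│· · · · · · · ·│4
3│· · · · · ♘ · ·│3
2│♙ ♙ ♙ ♙ ♙ ♙ ♙ ♙│2
1│♖ ♘ ♗ ♕ ♔ ♗ · ♖│1
  ─────────────────
  a b c d e f g h

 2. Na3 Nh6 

  a b c d e f g h
  ─────────────────
8│♜ · ♝ ♛ ♚ ♝ · ♜│8
7│♟ ♟ ♟ ♟ ♟ ♟ ♟ ♟│7
6│· · ♞ · · · · ♞│6
5│· · · · · · · ·│5
4│· · · · · · · ·│4
3│♘ · · · · ♘ · ·│3
2│♙ ♙ ♙ ♙ ♙ ♙ ♙ ♙│2
1│♖ · ♗ ♕ ♔ ♗ · ♖│1
  ─────────────────
  a b c d e f g h

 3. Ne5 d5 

  a b c d e f g h
  ─────────────────
8│♜ · ♝ ♛ ♚ ♝ · ♜│8
7│♟ ♟ ♟ · ♟ ♟ ♟ ♟│7
6│· · ♞ · · · · ♞│6
5│· · · ♟ ♘ · · ·│5
4│· · · · · · · ·│4
3│♘ · · · · · · ·│3
2│♙ ♙ ♙ ♙ ♙ ♙ ♙ ♙│2
1│♖ · ♗ ♕ ♔ ♗ · ♖│1
  ─────────────────
  a b c d e f g h

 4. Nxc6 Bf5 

  a b c d e f g h
  ─────────────────
8│♜ · · ♛ ♚ ♝ · ♜│8
7│♟ ♟ ♟ · ♟ ♟ ♟ ♟│7
6│· · ♘ · · · · ♞│6
5│· · · ♟ · ♝ · ·│5
4│· · · · · · · ·│4
3│♘ · · · · · · ·│3
2│♙ ♙ ♙ ♙ ♙ ♙ ♙ ♙│2
1│♖ · ♗ ♕ ♔ ♗ · ♖│1
  ─────────────────
  a b c d e f g h

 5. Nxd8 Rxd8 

  a b c d e f g h
  ─────────────────
8│· · · ♜ ♚ ♝ · ♜│8
7│♟ ♟ ♟ · ♟ ♟ ♟ ♟│7
6│· · · · · · · ♞│6
5│· · · ♟ · ♝ · ·│5
4│· · · · · · · ·│4
3│♘ · · · · · · ·│3
2│♙ ♙ ♙ ♙ ♙ ♙ ♙ ♙│2
1│♖ · ♗ ♕ ♔ ♗ · ♖│1
  ─────────────────
  a b c d e f g h



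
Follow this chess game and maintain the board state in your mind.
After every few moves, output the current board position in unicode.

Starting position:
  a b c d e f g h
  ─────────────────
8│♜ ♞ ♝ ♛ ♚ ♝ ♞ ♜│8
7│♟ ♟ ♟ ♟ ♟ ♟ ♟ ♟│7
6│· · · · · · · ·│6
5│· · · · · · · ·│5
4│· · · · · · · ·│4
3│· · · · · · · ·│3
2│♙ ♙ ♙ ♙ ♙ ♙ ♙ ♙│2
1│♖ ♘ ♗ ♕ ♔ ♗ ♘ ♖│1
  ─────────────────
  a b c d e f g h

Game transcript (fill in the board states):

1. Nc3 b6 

  a b c d e f g h
  ─────────────────
8│♜ ♞ ♝ ♛ ♚ ♝ ♞ ♜│8
7│♟ · ♟ ♟ ♟ ♟ ♟ ♟│7
6│· ♟ · · · · · ·│6
5│· · · · · · · ·│5
4│· · · · · · · ·│4
3│· · ♘ · · · · ·│3
2│♙ ♙ ♙ ♙ ♙ ♙ ♙ ♙│2
1│♖ · ♗ ♕ ♔ ♗ ♘ ♖│1
  ─────────────────
  a b c d e f g h

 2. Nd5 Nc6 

  a b c d e f g h
  ─────────────────
8│♜ · ♝ ♛ ♚ ♝ ♞ ♜│8
7│♟ · ♟ ♟ ♟ ♟ ♟ ♟│7
6│· ♟ ♞ · · · · ·│6
5│· · · ♘ · · · ·│5
4│· · · · · · · ·│4
3│· · · · · · · ·│3
2│♙ ♙ ♙ ♙ ♙ ♙ ♙ ♙│2
1│♖ · ♗ ♕ ♔ ♗ ♘ ♖│1
  ─────────────────
  a b c d e f g h

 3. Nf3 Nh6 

  a b c d e f g h
  ─────────────────
8│♜ · ♝ ♛ ♚ ♝ · ♜│8
7│♟ · ♟ ♟ ♟ ♟ ♟ ♟│7
6│· ♟ ♞ · · · · ♞│6
5│· · · ♘ · · · ·│5
4│· · · · · · · ·│4
3│· · · · · ♘ · ·│3
2│♙ ♙ ♙ ♙ ♙ ♙ ♙ ♙│2
1│♖ · ♗ ♕ ♔ ♗ · ♖│1
  ─────────────────
  a b c d e f g h



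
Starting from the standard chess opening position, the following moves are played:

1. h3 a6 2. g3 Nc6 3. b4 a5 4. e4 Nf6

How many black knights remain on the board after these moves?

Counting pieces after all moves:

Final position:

  a b c d e f g h
  ─────────────────
8│♜ · ♝ ♛ ♚ ♝ · ♜│8
7│· ♟ ♟ ♟ ♟ ♟ ♟ ♟│7
6│· · ♞ · · ♞ · ·│6
5│♟ · · · · · · ·│5
4│· ♙ · · ♙ · · ·│4
3│· · · · · · ♙ ♙│3
2│♙ · ♙ ♙ · ♙ · ·│2
1│♖ ♘ ♗ ♕ ♔ ♗ ♘ ♖│1
  ─────────────────
  a b c d e f g h


2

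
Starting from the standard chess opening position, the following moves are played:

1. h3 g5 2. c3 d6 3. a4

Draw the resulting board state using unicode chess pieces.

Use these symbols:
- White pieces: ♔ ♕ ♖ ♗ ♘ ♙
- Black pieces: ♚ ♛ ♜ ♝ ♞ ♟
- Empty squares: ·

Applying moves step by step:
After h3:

♜ ♞ ♝ ♛ ♚ ♝ ♞ ♜
♟ ♟ ♟ ♟ ♟ ♟ ♟ ♟
· · · · · · · ·
· · · · · · · ·
· · · · · · · ·
· · · · · · · ♙
♙ ♙ ♙ ♙ ♙ ♙ ♙ ·
♖ ♘ ♗ ♕ ♔ ♗ ♘ ♖


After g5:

♜ ♞ ♝ ♛ ♚ ♝ ♞ ♜
♟ ♟ ♟ ♟ ♟ ♟ · ♟
· · · · · · · ·
· · · · · · ♟ ·
· · · · · · · ·
· · · · · · · ♙
♙ ♙ ♙ ♙ ♙ ♙ ♙ ·
♖ ♘ ♗ ♕ ♔ ♗ ♘ ♖


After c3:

♜ ♞ ♝ ♛ ♚ ♝ ♞ ♜
♟ ♟ ♟ ♟ ♟ ♟ · ♟
· · · · · · · ·
· · · · · · ♟ ·
· · · · · · · ·
· · ♙ · · · · ♙
♙ ♙ · ♙ ♙ ♙ ♙ ·
♖ ♘ ♗ ♕ ♔ ♗ ♘ ♖


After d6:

♜ ♞ ♝ ♛ ♚ ♝ ♞ ♜
♟ ♟ ♟ · ♟ ♟ · ♟
· · · ♟ · · · ·
· · · · · · ♟ ·
· · · · · · · ·
· · ♙ · · · · ♙
♙ ♙ · ♙ ♙ ♙ ♙ ·
♖ ♘ ♗ ♕ ♔ ♗ ♘ ♖


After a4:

♜ ♞ ♝ ♛ ♚ ♝ ♞ ♜
♟ ♟ ♟ · ♟ ♟ · ♟
· · · ♟ · · · ·
· · · · · · ♟ ·
♙ · · · · · · ·
· · ♙ · · · · ♙
· ♙ · ♙ ♙ ♙ ♙ ·
♖ ♘ ♗ ♕ ♔ ♗ ♘ ♖



  a b c d e f g h
  ─────────────────
8│♜ ♞ ♝ ♛ ♚ ♝ ♞ ♜│8
7│♟ ♟ ♟ · ♟ ♟ · ♟│7
6│· · · ♟ · · · ·│6
5│· · · · · · ♟ ·│5
4│♙ · · · · · · ·│4
3│· · ♙ · · · · ♙│3
2│· ♙ · ♙ ♙ ♙ ♙ ·│2
1│♖ ♘ ♗ ♕ ♔ ♗ ♘ ♖│1
  ─────────────────
  a b c d e f g h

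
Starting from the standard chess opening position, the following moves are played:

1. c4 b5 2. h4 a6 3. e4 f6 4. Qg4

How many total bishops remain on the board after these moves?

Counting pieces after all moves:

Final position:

  a b c d e f g h
  ─────────────────
8│♜ ♞ ♝ ♛ ♚ ♝ ♞ ♜│8
7│· · ♟ ♟ ♟ · ♟ ♟│7
6│♟ · · · · ♟ · ·│6
5│· ♟ · · · · · ·│5
4│· · ♙ · ♙ · ♕ ♙│4
3│· · · · · · · ·│3
2│♙ ♙ · ♙ · ♙ ♙ ·│2
1│♖ ♘ ♗ · ♔ ♗ ♘ ♖│1
  ─────────────────
  a b c d e f g h


4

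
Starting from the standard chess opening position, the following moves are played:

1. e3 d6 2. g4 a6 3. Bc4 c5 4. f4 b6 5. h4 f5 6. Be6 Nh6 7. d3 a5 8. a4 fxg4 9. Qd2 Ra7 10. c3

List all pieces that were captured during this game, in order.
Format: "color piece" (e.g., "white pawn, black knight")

Tracking captures:
  fxg4: captured white pawn

white pawn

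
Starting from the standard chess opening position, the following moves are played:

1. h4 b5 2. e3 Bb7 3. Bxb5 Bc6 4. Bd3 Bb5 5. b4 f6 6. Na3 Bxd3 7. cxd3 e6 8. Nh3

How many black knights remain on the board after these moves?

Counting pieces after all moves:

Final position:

  a b c d e f g h
  ─────────────────
8│♜ ♞ · ♛ ♚ ♝ ♞ ♜│8
7│♟ · ♟ ♟ · · ♟ ♟│7
6│· · · · ♟ ♟ · ·│6
5│· · · · · · · ·│5
4│· ♙ · · · · · ♙│4
3│♘ · · ♙ ♙ · · ♘│3
2│♙ · · ♙ · ♙ ♙ ·│2
1│♖ · ♗ ♕ ♔ · · ♖│1
  ─────────────────
  a b c d e f g h


2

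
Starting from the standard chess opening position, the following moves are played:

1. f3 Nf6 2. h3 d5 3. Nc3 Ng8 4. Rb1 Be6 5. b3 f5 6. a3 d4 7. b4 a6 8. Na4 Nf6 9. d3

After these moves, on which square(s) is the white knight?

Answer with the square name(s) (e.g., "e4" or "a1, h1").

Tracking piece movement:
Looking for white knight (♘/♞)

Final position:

  a b c d e f g h
  ─────────────────
8│♜ ♞ · ♛ ♚ ♝ · ♜│8
7│· ♟ ♟ · ♟ · ♟ ♟│7
6│♟ · · · ♝ ♞ · ·│6
5│· · · · · ♟ · ·│5
4│♘ ♙ · ♟ · · · ·│4
3│♙ · · ♙ · ♙ · ♙│3
2│· · ♙ · ♙ · ♙ ·│2
1│· ♖ ♗ ♕ ♔ ♗ ♘ ♖│1
  ─────────────────
  a b c d e f g h


a4, g1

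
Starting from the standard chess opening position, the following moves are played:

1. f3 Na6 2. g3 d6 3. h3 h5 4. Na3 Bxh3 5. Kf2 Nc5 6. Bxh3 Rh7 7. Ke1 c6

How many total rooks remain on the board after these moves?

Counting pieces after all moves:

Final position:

  a b c d e f g h
  ─────────────────
8│♜ · · ♛ ♚ ♝ ♞ ·│8
7│♟ ♟ · · ♟ ♟ ♟ ♜│7
6│· · ♟ ♟ · · · ·│6
5│· · ♞ · · · · ♟│5
4│· · · · · · · ·│4
3│♘ · · · · ♙ ♙ ♗│3
2│♙ ♙ ♙ ♙ ♙ · · ·│2
1│♖ · ♗ ♕ ♔ · ♘ ♖│1
  ─────────────────
  a b c d e f g h


4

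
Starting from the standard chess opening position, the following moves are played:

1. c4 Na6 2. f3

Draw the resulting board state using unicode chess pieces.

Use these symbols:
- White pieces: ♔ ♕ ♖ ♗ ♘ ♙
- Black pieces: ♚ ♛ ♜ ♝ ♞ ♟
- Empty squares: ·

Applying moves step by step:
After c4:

♜ ♞ ♝ ♛ ♚ ♝ ♞ ♜
♟ ♟ ♟ ♟ ♟ ♟ ♟ ♟
· · · · · · · ·
· · · · · · · ·
· · ♙ · · · · ·
· · · · · · · ·
♙ ♙ · ♙ ♙ ♙ ♙ ♙
♖ ♘ ♗ ♕ ♔ ♗ ♘ ♖


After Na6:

♜ · ♝ ♛ ♚ ♝ ♞ ♜
♟ ♟ ♟ ♟ ♟ ♟ ♟ ♟
♞ · · · · · · ·
· · · · · · · ·
· · ♙ · · · · ·
· · · · · · · ·
♙ ♙ · ♙ ♙ ♙ ♙ ♙
♖ ♘ ♗ ♕ ♔ ♗ ♘ ♖


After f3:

♜ · ♝ ♛ ♚ ♝ ♞ ♜
♟ ♟ ♟ ♟ ♟ ♟ ♟ ♟
♞ · · · · · · ·
· · · · · · · ·
· · ♙ · · · · ·
· · · · · ♙ · ·
♙ ♙ · ♙ ♙ · ♙ ♙
♖ ♘ ♗ ♕ ♔ ♗ ♘ ♖



  a b c d e f g h
  ─────────────────
8│♜ · ♝ ♛ ♚ ♝ ♞ ♜│8
7│♟ ♟ ♟ ♟ ♟ ♟ ♟ ♟│7
6│♞ · · · · · · ·│6
5│· · · · · · · ·│5
4│· · ♙ · · · · ·│4
3│· · · · · ♙ · ·│3
2│♙ ♙ · ♙ ♙ · ♙ ♙│2
1│♖ ♘ ♗ ♕ ♔ ♗ ♘ ♖│1
  ─────────────────
  a b c d e f g h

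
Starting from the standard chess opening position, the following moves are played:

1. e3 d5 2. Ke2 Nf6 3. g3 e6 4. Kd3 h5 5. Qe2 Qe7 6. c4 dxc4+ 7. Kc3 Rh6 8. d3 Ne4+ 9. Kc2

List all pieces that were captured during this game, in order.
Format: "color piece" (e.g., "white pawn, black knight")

Tracking captures:
  dxc4+: captured white pawn

white pawn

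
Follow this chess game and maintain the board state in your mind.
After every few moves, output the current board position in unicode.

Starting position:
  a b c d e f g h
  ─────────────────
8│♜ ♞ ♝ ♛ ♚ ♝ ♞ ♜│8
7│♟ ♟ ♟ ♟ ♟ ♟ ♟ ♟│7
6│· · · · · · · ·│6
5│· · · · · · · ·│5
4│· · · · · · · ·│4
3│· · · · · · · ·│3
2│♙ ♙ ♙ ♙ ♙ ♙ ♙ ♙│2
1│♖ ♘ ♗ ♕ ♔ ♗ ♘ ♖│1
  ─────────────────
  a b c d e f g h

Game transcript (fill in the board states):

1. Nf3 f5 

  a b c d e f g h
  ─────────────────
8│♜ ♞ ♝ ♛ ♚ ♝ ♞ ♜│8
7│♟ ♟ ♟ ♟ ♟ · ♟ ♟│7
6│· · · · · · · ·│6
5│· · · · · ♟ · ·│5
4│· · · · · · · ·│4
3│· · · · · ♘ · ·│3
2│♙ ♙ ♙ ♙ ♙ ♙ ♙ ♙│2
1│♖ ♘ ♗ ♕ ♔ ♗ · ♖│1
  ─────────────────
  a b c d e f g h

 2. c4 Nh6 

  a b c d e f g h
  ─────────────────
8│♜ ♞ ♝ ♛ ♚ ♝ · ♜│8
7│♟ ♟ ♟ ♟ ♟ · ♟ ♟│7
6│· · · · · · · ♞│6
5│· · · · · ♟ · ·│5
4│· · ♙ · · · · ·│4
3│· · · · · ♘ · ·│3
2│♙ ♙ · ♙ ♙ ♙ ♙ ♙│2
1│♖ ♘ ♗ ♕ ♔ ♗ · ♖│1
  ─────────────────
  a b c d e f g h

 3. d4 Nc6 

  a b c d e f g h
  ─────────────────
8│♜ · ♝ ♛ ♚ ♝ · ♜│8
7│♟ ♟ ♟ ♟ ♟ · ♟ ♟│7
6│· · ♞ · · · · ♞│6
5│· · · · · ♟ · ·│5
4│· · ♙ ♙ · · · ·│4
3│· · · · · ♘ · ·│3
2│♙ ♙ · · ♙ ♙ ♙ ♙│2
1│♖ ♘ ♗ ♕ ♔ ♗ · ♖│1
  ─────────────────
  a b c d e f g h

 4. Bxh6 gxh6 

  a b c d e f g h
  ─────────────────
8│♜ · ♝ ♛ ♚ ♝ · ♜│8
7│♟ ♟ ♟ ♟ ♟ · · ♟│7
6│· · ♞ · · · · ♟│6
5│· · · · · ♟ · ·│5
4│· · ♙ ♙ · · · ·│4
3│· · · · · ♘ · ·│3
2│♙ ♙ · · ♙ ♙ ♙ ♙│2
1│♖ ♘ · ♕ ♔ ♗ · ♖│1
  ─────────────────
  a b c d e f g h

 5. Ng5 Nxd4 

  a b c d e f g h
  ─────────────────
8│♜ · ♝ ♛ ♚ ♝ · ♜│8
7│♟ ♟ ♟ ♟ ♟ · · ♟│7
6│· · · · · · · ♟│6
5│· · · · · ♟ ♘ ·│5
4│· · ♙ ♞ · · · ·│4
3│· · · · · · · ·│3
2│♙ ♙ · · ♙ ♙ ♙ ♙│2
1│♖ ♘ · ♕ ♔ ♗ · ♖│1
  ─────────────────
  a b c d e f g h



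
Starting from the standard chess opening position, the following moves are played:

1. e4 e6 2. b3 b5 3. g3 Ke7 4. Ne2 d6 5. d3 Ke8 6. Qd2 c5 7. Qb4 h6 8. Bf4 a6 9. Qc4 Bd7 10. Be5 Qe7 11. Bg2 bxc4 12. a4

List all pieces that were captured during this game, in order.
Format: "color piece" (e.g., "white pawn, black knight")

Tracking captures:
  bxc4: captured white queen

white queen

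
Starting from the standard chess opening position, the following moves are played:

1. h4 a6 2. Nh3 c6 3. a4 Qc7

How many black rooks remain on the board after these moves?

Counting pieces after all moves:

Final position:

  a b c d e f g h
  ─────────────────
8│♜ ♞ ♝ · ♚ ♝ ♞ ♜│8
7│· ♟ ♛ ♟ ♟ ♟ ♟ ♟│7
6│♟ · ♟ · · · · ·│6
5│· · · · · · · ·│5
4│♙ · · · · · · ♙│4
3│· · · · · · · ♘│3
2│· ♙ ♙ ♙ ♙ ♙ ♙ ·│2
1│♖ ♘ ♗ ♕ ♔ ♗ · ♖│1
  ─────────────────
  a b c d e f g h


2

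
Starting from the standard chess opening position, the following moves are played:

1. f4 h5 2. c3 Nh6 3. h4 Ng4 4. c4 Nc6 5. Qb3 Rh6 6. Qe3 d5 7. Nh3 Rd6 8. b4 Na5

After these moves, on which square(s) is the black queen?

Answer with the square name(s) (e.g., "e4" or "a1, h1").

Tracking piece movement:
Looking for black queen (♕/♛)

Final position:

  a b c d e f g h
  ─────────────────
8│♜ · ♝ ♛ ♚ ♝ · ·│8
7│♟ ♟ ♟ · ♟ ♟ ♟ ·│7
6│· · · ♜ · · · ·│6
5│♞ · · ♟ · · · ♟│5
4│· ♙ ♙ · · ♙ ♞ ♙│4
3│· · · · ♕ · · ♘│3
2│♙ · · ♙ ♙ · ♙ ·│2
1│♖ ♘ ♗ · ♔ ♗ · ♖│1
  ─────────────────
  a b c d e f g h


d8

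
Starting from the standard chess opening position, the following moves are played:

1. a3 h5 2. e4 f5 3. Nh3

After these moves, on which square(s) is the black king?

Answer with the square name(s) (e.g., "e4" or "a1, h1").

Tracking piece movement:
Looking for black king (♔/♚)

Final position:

  a b c d e f g h
  ─────────────────
8│♜ ♞ ♝ ♛ ♚ ♝ ♞ ♜│8
7│♟ ♟ ♟ ♟ ♟ · ♟ ·│7
6│· · · · · · · ·│6
5│· · · · · ♟ · ♟│5
4│· · · · ♙ · · ·│4
3│♙ · · · · · · ♘│3
2│· ♙ ♙ ♙ · ♙ ♙ ♙│2
1│♖ ♘ ♗ ♕ ♔ ♗ · ♖│1
  ─────────────────
  a b c d e f g h


e8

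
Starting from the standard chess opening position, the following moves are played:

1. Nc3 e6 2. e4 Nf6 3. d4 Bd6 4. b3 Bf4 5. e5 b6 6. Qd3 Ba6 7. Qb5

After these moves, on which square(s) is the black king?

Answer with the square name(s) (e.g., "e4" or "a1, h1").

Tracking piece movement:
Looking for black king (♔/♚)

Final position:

  a b c d e f g h
  ─────────────────
8│♜ ♞ · ♛ ♚ · · ♜│8
7│♟ · ♟ ♟ · ♟ ♟ ♟│7
6│♝ ♟ · · ♟ ♞ · ·│6
5│· ♕ · · ♙ · · ·│5
4│· · · ♙ · ♝ · ·│4
3│· ♙ ♘ · · · · ·│3
2│♙ · ♙ · · ♙ ♙ ♙│2
1│♖ · ♗ · ♔ ♗ ♘ ♖│1
  ─────────────────
  a b c d e f g h


e8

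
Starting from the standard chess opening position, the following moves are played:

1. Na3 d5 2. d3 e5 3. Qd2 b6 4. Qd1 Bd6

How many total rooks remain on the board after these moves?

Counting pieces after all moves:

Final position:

  a b c d e f g h
  ─────────────────
8│♜ ♞ ♝ ♛ ♚ · ♞ ♜│8
7│♟ · ♟ · · ♟ ♟ ♟│7
6│· ♟ · ♝ · · · ·│6
5│· · · ♟ ♟ · · ·│5
4│· · · · · · · ·│4
3│♘ · · ♙ · · · ·│3
2│♙ ♙ ♙ · ♙ ♙ ♙ ♙│2
1│♖ · ♗ ♕ ♔ ♗ ♘ ♖│1
  ─────────────────
  a b c d e f g h


4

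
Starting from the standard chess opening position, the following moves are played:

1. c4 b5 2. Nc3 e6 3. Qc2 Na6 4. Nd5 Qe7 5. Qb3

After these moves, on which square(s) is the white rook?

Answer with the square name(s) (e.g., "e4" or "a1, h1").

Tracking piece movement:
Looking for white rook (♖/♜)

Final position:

  a b c d e f g h
  ─────────────────
8│♜ · ♝ · ♚ ♝ ♞ ♜│8
7│♟ · ♟ ♟ ♛ ♟ ♟ ♟│7
6│♞ · · · ♟ · · ·│6
5│· ♟ · ♘ · · · ·│5
4│· · ♙ · · · · ·│4
3│· ♕ · · · · · ·│3
2│♙ ♙ · ♙ ♙ ♙ ♙ ♙│2
1│♖ · ♗ · ♔ ♗ ♘ ♖│1
  ─────────────────
  a b c d e f g h


a1, h1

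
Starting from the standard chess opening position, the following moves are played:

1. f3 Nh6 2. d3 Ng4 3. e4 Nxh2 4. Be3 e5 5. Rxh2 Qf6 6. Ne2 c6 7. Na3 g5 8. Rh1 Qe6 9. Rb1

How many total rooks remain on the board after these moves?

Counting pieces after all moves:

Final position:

  a b c d e f g h
  ─────────────────
8│♜ ♞ ♝ · ♚ ♝ · ♜│8
7│♟ ♟ · ♟ · ♟ · ♟│7
6│· · ♟ · ♛ · · ·│6
5│· · · · ♟ · ♟ ·│5
4│· · · · ♙ · · ·│4
3│♘ · · ♙ ♗ ♙ · ·│3
2│♙ ♙ ♙ · ♘ · ♙ ·│2
1│· ♖ · ♕ ♔ ♗ · ♖│1
  ─────────────────
  a b c d e f g h


4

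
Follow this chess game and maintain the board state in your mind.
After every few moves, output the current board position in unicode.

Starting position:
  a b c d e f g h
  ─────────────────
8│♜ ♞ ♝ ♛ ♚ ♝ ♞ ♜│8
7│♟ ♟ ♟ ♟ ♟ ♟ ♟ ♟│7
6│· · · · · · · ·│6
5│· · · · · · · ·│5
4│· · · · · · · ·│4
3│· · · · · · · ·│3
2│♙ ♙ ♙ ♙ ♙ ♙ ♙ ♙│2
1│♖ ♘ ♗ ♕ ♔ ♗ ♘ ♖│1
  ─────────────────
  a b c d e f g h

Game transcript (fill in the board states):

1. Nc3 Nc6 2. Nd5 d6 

  a b c d e f g h
  ─────────────────
8│♜ · ♝ ♛ ♚ ♝ ♞ ♜│8
7│♟ ♟ ♟ · ♟ ♟ ♟ ♟│7
6│· · ♞ ♟ · · · ·│6
5│· · · ♘ · · · ·│5
4│· · · · · · · ·│4
3│· · · · · · · ·│3
2│♙ ♙ ♙ ♙ ♙ ♙ ♙ ♙│2
1│♖ · ♗ ♕ ♔ ♗ ♘ ♖│1
  ─────────────────
  a b c d e f g h

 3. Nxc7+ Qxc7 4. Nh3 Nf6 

  a b c d e f g h
  ─────────────────
8│♜ · ♝ · ♚ ♝ · ♜│8
7│♟ ♟ ♛ · ♟ ♟ ♟ ♟│7
6│· · ♞ ♟ · ♞ · ·│6
5│· · · · · · · ·│5
4│· · · · · · · ·│4
3│· · · · · · · ♘│3
2│♙ ♙ ♙ ♙ ♙ ♙ ♙ ♙│2
1│♖ · ♗ ♕ ♔ ♗ · ♖│1
  ─────────────────
  a b c d e f g h

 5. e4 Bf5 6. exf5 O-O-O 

  a b c d e f g h
  ─────────────────
8│· · ♚ ♜ · ♝ · ♜│8
7│♟ ♟ ♛ · ♟ ♟ ♟ ♟│7
6│· · ♞ ♟ · ♞ · ·│6
5│· · · · · ♙ · ·│5
4│· · · · · · · ·│4
3│· · · · · · · ♘│3
2│♙ ♙ ♙ ♙ · ♙ ♙ ♙│2
1│♖ · ♗ ♕ ♔ ♗ · ♖│1
  ─────────────────
  a b c d e f g h

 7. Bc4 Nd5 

  a b c d e f g h
  ─────────────────
8│· · ♚ ♜ · ♝ · ♜│8
7│♟ ♟ ♛ · ♟ ♟ ♟ ♟│7
6│· · ♞ ♟ · · · ·│6
5│· · · ♞ · ♙ · ·│5
4│· · ♗ · · · · ·│4
3│· · · · · · · ♘│3
2│♙ ♙ ♙ ♙ · ♙ ♙ ♙│2
1│♖ · ♗ ♕ ♔ · · ♖│1
  ─────────────────
  a b c d e f g h


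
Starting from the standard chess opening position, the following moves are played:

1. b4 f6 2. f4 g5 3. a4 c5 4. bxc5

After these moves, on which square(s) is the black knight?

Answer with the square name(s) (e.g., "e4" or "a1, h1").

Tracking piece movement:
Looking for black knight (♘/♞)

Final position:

  a b c d e f g h
  ─────────────────
8│♜ ♞ ♝ ♛ ♚ ♝ ♞ ♜│8
7│♟ ♟ · ♟ ♟ · · ♟│7
6│· · · · · ♟ · ·│6
5│· · ♙ · · · ♟ ·│5
4│♙ · · · · ♙ · ·│4
3│· · · · · · · ·│3
2│· · ♙ ♙ ♙ · ♙ ♙│2
1│♖ ♘ ♗ ♕ ♔ ♗ ♘ ♖│1
  ─────────────────
  a b c d e f g h


b8, g8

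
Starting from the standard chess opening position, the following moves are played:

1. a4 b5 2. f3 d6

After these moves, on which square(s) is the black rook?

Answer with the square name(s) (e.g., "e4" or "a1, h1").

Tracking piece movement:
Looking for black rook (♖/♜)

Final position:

  a b c d e f g h
  ─────────────────
8│♜ ♞ ♝ ♛ ♚ ♝ ♞ ♜│8
7│♟ · ♟ · ♟ ♟ ♟ ♟│7
6│· · · ♟ · · · ·│6
5│· ♟ · · · · · ·│5
4│♙ · · · · · · ·│4
3│· · · · · ♙ · ·│3
2│· ♙ ♙ ♙ ♙ · ♙ ♙│2
1│♖ ♘ ♗ ♕ ♔ ♗ ♘ ♖│1
  ─────────────────
  a b c d e f g h


a8, h8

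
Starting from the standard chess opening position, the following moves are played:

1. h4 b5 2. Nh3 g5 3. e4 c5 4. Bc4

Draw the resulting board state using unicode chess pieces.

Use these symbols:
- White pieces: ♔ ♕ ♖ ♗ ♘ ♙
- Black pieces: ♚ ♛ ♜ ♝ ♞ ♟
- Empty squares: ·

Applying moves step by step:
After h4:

♜ ♞ ♝ ♛ ♚ ♝ ♞ ♜
♟ ♟ ♟ ♟ ♟ ♟ ♟ ♟
· · · · · · · ·
· · · · · · · ·
· · · · · · · ♙
· · · · · · · ·
♙ ♙ ♙ ♙ ♙ ♙ ♙ ·
♖ ♘ ♗ ♕ ♔ ♗ ♘ ♖


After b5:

♜ ♞ ♝ ♛ ♚ ♝ ♞ ♜
♟ · ♟ ♟ ♟ ♟ ♟ ♟
· · · · · · · ·
· ♟ · · · · · ·
· · · · · · · ♙
· · · · · · · ·
♙ ♙ ♙ ♙ ♙ ♙ ♙ ·
♖ ♘ ♗ ♕ ♔ ♗ ♘ ♖


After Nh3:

♜ ♞ ♝ ♛ ♚ ♝ ♞ ♜
♟ · ♟ ♟ ♟ ♟ ♟ ♟
· · · · · · · ·
· ♟ · · · · · ·
· · · · · · · ♙
· · · · · · · ♘
♙ ♙ ♙ ♙ ♙ ♙ ♙ ·
♖ ♘ ♗ ♕ ♔ ♗ · ♖


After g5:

♜ ♞ ♝ ♛ ♚ ♝ ♞ ♜
♟ · ♟ ♟ ♟ ♟ · ♟
· · · · · · · ·
· ♟ · · · · ♟ ·
· · · · · · · ♙
· · · · · · · ♘
♙ ♙ ♙ ♙ ♙ ♙ ♙ ·
♖ ♘ ♗ ♕ ♔ ♗ · ♖


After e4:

♜ ♞ ♝ ♛ ♚ ♝ ♞ ♜
♟ · ♟ ♟ ♟ ♟ · ♟
· · · · · · · ·
· ♟ · · · · ♟ ·
· · · · ♙ · · ♙
· · · · · · · ♘
♙ ♙ ♙ ♙ · ♙ ♙ ·
♖ ♘ ♗ ♕ ♔ ♗ · ♖


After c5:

♜ ♞ ♝ ♛ ♚ ♝ ♞ ♜
♟ · · ♟ ♟ ♟ · ♟
· · · · · · · ·
· ♟ ♟ · · · ♟ ·
· · · · ♙ · · ♙
· · · · · · · ♘
♙ ♙ ♙ ♙ · ♙ ♙ ·
♖ ♘ ♗ ♕ ♔ ♗ · ♖


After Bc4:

♜ ♞ ♝ ♛ ♚ ♝ ♞ ♜
♟ · · ♟ ♟ ♟ · ♟
· · · · · · · ·
· ♟ ♟ · · · ♟ ·
· · ♗ · ♙ · · ♙
· · · · · · · ♘
♙ ♙ ♙ ♙ · ♙ ♙ ·
♖ ♘ ♗ ♕ ♔ · · ♖



  a b c d e f g h
  ─────────────────
8│♜ ♞ ♝ ♛ ♚ ♝ ♞ ♜│8
7│♟ · · ♟ ♟ ♟ · ♟│7
6│· · · · · · · ·│6
5│· ♟ ♟ · · · ♟ ·│5
4│· · ♗ · ♙ · · ♙│4
3│· · · · · · · ♘│3
2│♙ ♙ ♙ ♙ · ♙ ♙ ·│2
1│♖ ♘ ♗ ♕ ♔ · · ♖│1
  ─────────────────
  a b c d e f g h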